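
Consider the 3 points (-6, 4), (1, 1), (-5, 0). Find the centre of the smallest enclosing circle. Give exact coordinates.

Call the three points A, B, C in the order given.
Side lengths²: AB² = 58, AC² = 17, BC² = 37.
Since AB² = 58 ≥ 37 + 17 = 54, the angle opposite AB is not acute, so the smallest enclosing circle has AB as diameter.
Centre = midpoint of AB = (-2.5, 2.5), r² = 58/4 = 14.5.
Centre = (-2.5, 2.5).

(-2.5, 2.5)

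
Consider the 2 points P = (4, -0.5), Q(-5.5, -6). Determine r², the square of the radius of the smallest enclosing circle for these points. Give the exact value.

The smallest circle enclosing two points has them as diameter endpoints.
Centre = midpoint = (-0.75, -3.25); r² = |PQ|²/4 = 120.5/4 = 30.125.

30.125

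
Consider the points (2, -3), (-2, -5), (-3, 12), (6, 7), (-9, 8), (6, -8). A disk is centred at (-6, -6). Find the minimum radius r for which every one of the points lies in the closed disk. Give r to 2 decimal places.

18.25

The required radius is the distance from (-6, -6) to the farthest point.
Squared distances: 73, 17, 333, 313, 205, 148.
Maximum is 333, attained at (-3, 12).
r = √333 ≈ 18.25.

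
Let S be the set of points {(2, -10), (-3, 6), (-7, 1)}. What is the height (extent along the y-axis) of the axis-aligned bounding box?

16

max y = 6, min y = -10, so height = 16.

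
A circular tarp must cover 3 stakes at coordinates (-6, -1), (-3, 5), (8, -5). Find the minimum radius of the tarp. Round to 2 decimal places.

7.56

Call the three points A, B, C in the order given.
Side lengths²: AB² = 45, AC² = 212, BC² = 221.
Since BC² = 221 < 212 + 45 = 257, the triangle is acute, so the smallest enclosing circle is the circumcircle.
Circumcentre = (1.5625, -1.03125), r² = 57.1923828125.
r = √(57.1923828125) ≈ 7.56.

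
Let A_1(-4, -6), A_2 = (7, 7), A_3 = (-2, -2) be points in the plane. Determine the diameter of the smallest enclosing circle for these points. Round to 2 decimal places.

Side lengths²: A_1A_2² = 290, A_1A_3² = 20, A_2A_3² = 162.
Since A_1A_2² = 290 ≥ 162 + 20 = 182, the angle opposite A_1A_2 is not acute, so the smallest enclosing circle has A_1A_2 as diameter.
Centre = midpoint of A_1A_2 = (1.5, 0.5), r² = 290/4 = 72.5.
Diameter = 2r = 2√(72.5) ≈ 17.03.

17.03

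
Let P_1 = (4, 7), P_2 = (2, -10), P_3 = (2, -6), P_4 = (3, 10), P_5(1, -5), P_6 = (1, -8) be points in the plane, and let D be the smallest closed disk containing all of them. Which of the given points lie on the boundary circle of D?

By Welzl's lemma the MEC is supported by two points (diametrically opposite) or three points (on a circumcircle).
The farthest pair is P_2–P_4 with squared distance 401. The circle on this segment as diameter has centre (2.5, 0) and r² = 401/4 = 100.25.
Check P_1: distance² to centre = 51.25 ≤ 100.25, so it lies inside.
All remaining points lie in this disk, and no smaller disk contains both endpoints, so this is the minimum enclosing circle.
The points at distance exactly r from the centre are P_2, P_4 — 2 points.

P_2, P_4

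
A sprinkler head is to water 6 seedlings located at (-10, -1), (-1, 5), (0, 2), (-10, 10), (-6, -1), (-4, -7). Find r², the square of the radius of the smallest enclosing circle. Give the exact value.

81.25

By Welzl's lemma the MEC is supported by two points (diametrically opposite) or three points (on a circumcircle).
The farthest pair is (-10, 10)–(-4, -7) with squared distance 325. The circle on this segment as diameter has centre (-7, 1.5) and r² = 325/4 = 81.25.
Check (-10, -1): distance² to centre = 15.25 ≤ 81.25, so it lies inside.
All remaining points lie in this disk, and no smaller disk contains both endpoints, so this is the minimum enclosing circle.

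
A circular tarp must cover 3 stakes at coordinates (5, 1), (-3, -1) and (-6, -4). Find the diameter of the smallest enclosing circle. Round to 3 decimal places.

Call the three points A, B, C in the order given.
Side lengths²: AB² = 68, AC² = 146, BC² = 18.
Since AC² = 146 ≥ 68 + 18 = 86, the angle opposite AC is not acute, so the smallest enclosing circle has AC as diameter.
Centre = midpoint of AC = (-0.5, -1.5), r² = 146/4 = 36.5.
Diameter = 2r = 2√(36.5) ≈ 12.083.

12.083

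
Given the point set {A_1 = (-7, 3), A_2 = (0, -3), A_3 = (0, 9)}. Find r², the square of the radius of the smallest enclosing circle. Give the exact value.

Side lengths²: A_1A_2² = 85, A_1A_3² = 85, A_2A_3² = 144.
Since A_2A_3² = 144 < 85 + 85 = 170, the triangle is acute, so the smallest enclosing circle is the circumcircle.
Circumcentre = (-13/14, 3), r² = 7225/196.

7225/196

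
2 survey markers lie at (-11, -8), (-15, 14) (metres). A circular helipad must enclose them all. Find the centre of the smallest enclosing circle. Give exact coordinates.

(-13, 3)

The smallest circle enclosing two points has them as diameter endpoints.
Centre = midpoint = (-13, 3); r² = |(-11, -8)−(-15, 14)|²/4 = 500/4 = 125.
Centre = (-13, 3).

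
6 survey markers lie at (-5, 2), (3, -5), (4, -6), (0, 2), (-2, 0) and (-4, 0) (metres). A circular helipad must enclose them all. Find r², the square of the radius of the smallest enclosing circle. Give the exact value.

36.25

A smallest enclosing disk is always determined by at most three of the input points on its boundary.
The farthest pair is (-5, 2)–(4, -6) with squared distance 145. The circle on this segment as diameter has centre (-0.5, -2) and r² = 145/4 = 36.25.
Check (3, -5): distance² to centre = 21.25 ≤ 36.25, so it lies inside.
All remaining points lie in this disk, and no smaller disk contains both endpoints, so this is the minimum enclosing circle.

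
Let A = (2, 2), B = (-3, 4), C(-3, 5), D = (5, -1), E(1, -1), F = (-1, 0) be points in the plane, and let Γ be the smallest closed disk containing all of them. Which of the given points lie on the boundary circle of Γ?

The farthest pair is C–D with squared distance 100. The circle on this segment as diameter has centre (1, 2) and r² = 100/4 = 25.
Check A: distance² to centre = 1 ≤ 25, so it lies inside.
All remaining points lie in this disk, and no smaller disk contains both endpoints, so this is the minimum enclosing circle.
The points at distance exactly r from the centre are C, D — 2 points.

C, D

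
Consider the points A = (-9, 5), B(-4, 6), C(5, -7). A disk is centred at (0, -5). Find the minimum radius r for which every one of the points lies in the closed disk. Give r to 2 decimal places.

The required radius is the distance from (0, -5) to the farthest point.
Squared distances: 181, 137, 29.
Maximum is 181, attained at A.
r = √181 ≈ 13.45.

13.45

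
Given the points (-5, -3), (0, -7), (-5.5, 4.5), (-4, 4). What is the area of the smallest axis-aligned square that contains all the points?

The bounding box has width 5.5 and height 11.5.
An axis-aligned square enclosing the set must have side ≥ max(width, height).
So the minimum side is max(5.5, 11.5) = 11.5.
Area = 11.5² = 132.25.

132.25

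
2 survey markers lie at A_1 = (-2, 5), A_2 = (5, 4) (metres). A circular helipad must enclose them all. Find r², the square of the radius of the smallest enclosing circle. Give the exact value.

12.5

The smallest circle enclosing two points has them as diameter endpoints.
Centre = midpoint = (1.5, 4.5); r² = |A_1A_2|²/4 = 50/4 = 12.5.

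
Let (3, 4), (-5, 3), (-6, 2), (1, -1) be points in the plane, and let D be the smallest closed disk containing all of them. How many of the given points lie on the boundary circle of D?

The minimum enclosing circle of a finite set is fixed by two of the points (as a diameter) or three (as a circumcircle).
The minimum enclosing circle is determined by three boundary points: (3, 4), (-6, 2), (1, -1).
Their circumcentre is (-121/82, 237/82) with r² = 71485/3362.
The farthest remaining point (-5, 3) is at distance² 41801/3362 ≤ 71485/3362.
The points at distance exactly r from the centre are (3, 4), (-6, 2), (1, -1) — 3 points.

3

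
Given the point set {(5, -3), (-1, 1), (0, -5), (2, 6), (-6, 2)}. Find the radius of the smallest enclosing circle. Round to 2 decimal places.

6.10

A smallest enclosing disk is always determined by at most three of the input points on its boundary.
The minimum enclosing circle is determined by three boundary points: (5, -3), (2, 6), (-6, 2).
Their circumcentre is (-1/7, 2/7) with r² = 1825/49.
The farthest remaining point (0, -5) is at distance² 1370/49 ≤ 1825/49.
r = √(1825/49) ≈ 6.10.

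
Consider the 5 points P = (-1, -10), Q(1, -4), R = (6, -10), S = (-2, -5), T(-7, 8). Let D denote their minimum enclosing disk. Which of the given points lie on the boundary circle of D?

R, T

A smallest enclosing disk is always determined by at most three of the input points on its boundary.
The farthest pair is R–T with squared distance 493. The circle on this segment as diameter has centre (-0.5, -1) and r² = 493/4 = 123.25.
Check P: distance² to centre = 81.25 ≤ 123.25, so it lies inside.
All remaining points lie in this disk, and no smaller disk contains both endpoints, so this is the minimum enclosing circle.
The points at distance exactly r from the centre are R, T — 2 points.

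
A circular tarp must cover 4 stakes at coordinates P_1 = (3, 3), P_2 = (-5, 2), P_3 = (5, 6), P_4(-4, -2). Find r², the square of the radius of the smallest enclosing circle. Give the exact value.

36.25

By Welzl's lemma the MEC is supported by two points (diametrically opposite) or three points (on a circumcircle).
The farthest pair is P_3–P_4 with squared distance 145. The circle on this segment as diameter has centre (0.5, 2) and r² = 145/4 = 36.25.
Check P_1: distance² to centre = 7.25 ≤ 36.25, so it lies inside.
All remaining points lie in this disk, and no smaller disk contains both endpoints, so this is the minimum enclosing circle.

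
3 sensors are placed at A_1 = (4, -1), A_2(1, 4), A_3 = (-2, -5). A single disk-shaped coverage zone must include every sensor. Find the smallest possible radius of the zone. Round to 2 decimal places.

4.74

Side lengths²: A_1A_2² = 34, A_1A_3² = 52, A_2A_3² = 90.
Since A_2A_3² = 90 ≥ 52 + 34 = 86, the angle opposite A_2A_3 is not acute, so the smallest enclosing circle has A_2A_3 as diameter.
Centre = midpoint of A_2A_3 = (-0.5, -0.5), r² = 90/4 = 22.5.
r = √(22.5) ≈ 4.74.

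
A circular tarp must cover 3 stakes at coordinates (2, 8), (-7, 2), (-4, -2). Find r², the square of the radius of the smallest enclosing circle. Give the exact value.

5525/162

Call the three points A, B, C in the order given.
Side lengths²: AB² = 117, AC² = 136, BC² = 25.
Since AC² = 136 < 117 + 25 = 142, the triangle is acute, so the smallest enclosing circle is the circumcircle.
Circumcentre = (-23/18, 19/6), r² = 5525/162.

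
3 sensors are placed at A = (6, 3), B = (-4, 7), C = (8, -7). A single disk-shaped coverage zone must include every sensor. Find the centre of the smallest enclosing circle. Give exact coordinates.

Side lengths²: AB² = 116, AC² = 104, BC² = 340.
Since BC² = 340 ≥ 116 + 104 = 220, the angle opposite BC is not acute, so the smallest enclosing circle has BC as diameter.
Centre = midpoint of BC = (2, 0), r² = 340/4 = 85.
Centre = (2, 0).

(2, 0)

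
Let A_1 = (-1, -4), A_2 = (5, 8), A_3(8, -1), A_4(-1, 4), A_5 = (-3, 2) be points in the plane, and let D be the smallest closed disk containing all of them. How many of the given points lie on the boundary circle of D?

3

The farthest pair is A_1–A_2 with squared distance 180. The circle on this segment as diameter has centre (2, 2) and r² = 180/4 = 45.
Check A_3: distance² to centre = 45 ≤ 45, so it lies inside.
All remaining points lie in this disk, and no smaller disk contains both endpoints, so this is the minimum enclosing circle.
The points at distance exactly r from the centre are A_1, A_2, A_3 — 3 points.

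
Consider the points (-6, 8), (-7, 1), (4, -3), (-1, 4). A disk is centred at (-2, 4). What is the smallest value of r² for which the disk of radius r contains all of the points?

The required radius is the distance from (-2, 4) to the farthest point.
Squared distances: 32, 34, 85, 1.
Maximum is 85, attained at (4, -3).

85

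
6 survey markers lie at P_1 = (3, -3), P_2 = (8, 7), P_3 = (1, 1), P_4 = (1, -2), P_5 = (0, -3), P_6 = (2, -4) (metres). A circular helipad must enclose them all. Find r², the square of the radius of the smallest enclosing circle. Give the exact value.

41

By Welzl's lemma the MEC is supported by two points (diametrically opposite) or three points (on a circumcircle).
The farthest pair is P_2–P_5 with squared distance 164. The circle on this segment as diameter has centre (4, 2) and r² = 164/4 = 41.
Check P_1: distance² to centre = 26 ≤ 41, so it lies inside.
All remaining points lie in this disk, and no smaller disk contains both endpoints, so this is the minimum enclosing circle.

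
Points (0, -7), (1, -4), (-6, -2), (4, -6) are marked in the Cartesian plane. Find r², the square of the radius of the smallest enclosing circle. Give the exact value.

29

The farthest pair is (-6, -2)–(4, -6) with squared distance 116. The circle on this segment as diameter has centre (-1, -4) and r² = 116/4 = 29.
Check (0, -7): distance² to centre = 10 ≤ 29, so it lies inside.
All remaining points lie in this disk, and no smaller disk contains both endpoints, so this is the minimum enclosing circle.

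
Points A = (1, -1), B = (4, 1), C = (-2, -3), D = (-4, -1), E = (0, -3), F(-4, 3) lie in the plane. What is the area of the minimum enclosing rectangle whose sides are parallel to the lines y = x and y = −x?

50

In coordinates u = x + y, v = x − y the rectangle is axis-aligned; the map (x,y)→(u,v) scales areas by 2.
u-values: 0, 5, -5, -5, -3, -1; range = 5 − (-5) = 10.
v-values: 2, 3, 1, -3, 3, -7; range = 3 − (-7) = 10.
Area = (10 × 10) / 2 = 50.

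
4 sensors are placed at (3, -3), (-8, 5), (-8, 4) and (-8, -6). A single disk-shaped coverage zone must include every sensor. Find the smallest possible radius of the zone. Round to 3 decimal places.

A smallest enclosing disk is always determined by at most three of the input points on its boundary.
The minimum enclosing circle is determined by three boundary points: (3, -3), (-8, 5), (-8, -6).
Their circumcentre is (-79/22, -0.5) with r² = 12025/242.
The farthest remaining point (-8, 4) is at distance² 9605/242 ≤ 12025/242.
r = √(12025/242) ≈ 7.049.

7.049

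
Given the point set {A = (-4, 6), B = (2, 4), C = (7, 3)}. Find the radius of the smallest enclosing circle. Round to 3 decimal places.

5.701

Side lengths²: AB² = 40, AC² = 130, BC² = 26.
Since AC² = 130 ≥ 40 + 26 = 66, the angle opposite AC is not acute, so the smallest enclosing circle has AC as diameter.
Centre = midpoint of AC = (1.5, 4.5), r² = 130/4 = 32.5.
r = √(32.5) ≈ 5.701.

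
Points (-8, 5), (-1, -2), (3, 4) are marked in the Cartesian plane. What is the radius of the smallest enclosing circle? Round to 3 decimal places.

Call the three points A, B, C in the order given.
Side lengths²: AB² = 98, AC² = 122, BC² = 52.
Since AC² = 122 < 98 + 52 = 150, the triangle is acute, so the smallest enclosing circle is the circumcircle.
Circumcentre = (-2.6, 3.4), r² = 31.72.
r = √(31.72) ≈ 5.632.

5.632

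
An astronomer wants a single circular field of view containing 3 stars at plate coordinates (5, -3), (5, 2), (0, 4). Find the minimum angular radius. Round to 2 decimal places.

Call the three points A, B, C in the order given.
Side lengths²: AB² = 25, AC² = 74, BC² = 29.
Since AC² = 74 ≥ 29 + 25 = 54, the angle opposite AC is not acute, so the smallest enclosing circle has AC as diameter.
Centre = midpoint of AC = (2.5, 0.5), r² = 74/4 = 18.5.
r = √(18.5) ≈ 4.30.

4.30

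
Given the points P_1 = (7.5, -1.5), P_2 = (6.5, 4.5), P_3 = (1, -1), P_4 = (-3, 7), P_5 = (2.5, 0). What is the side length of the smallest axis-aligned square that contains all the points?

The bounding box has width 10.5 and height 8.5.
An axis-aligned square enclosing the set must have side ≥ max(width, height).
So the minimum side is max(10.5, 8.5) = 10.5.

10.5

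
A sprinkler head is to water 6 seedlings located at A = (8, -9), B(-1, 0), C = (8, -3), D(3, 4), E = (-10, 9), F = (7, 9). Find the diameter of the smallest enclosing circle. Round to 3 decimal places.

A smallest enclosing disk is always determined by at most three of the input points on its boundary.
The farthest pair is A–E with squared distance 648. The circle on this segment as diameter has centre (-1, 0) and r² = 648/4 = 162.
Check B: distance² to centre = 0 ≤ 162, so it lies inside.
All remaining points lie in this disk, and no smaller disk contains both endpoints, so this is the minimum enclosing circle.
Diameter = 2r = 2√162 ≈ 25.456.

25.456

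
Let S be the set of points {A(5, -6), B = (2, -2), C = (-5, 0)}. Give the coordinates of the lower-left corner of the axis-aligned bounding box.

x-range [-5, 5], y-range [-6, 0].
The lower-left corner is (-5, -6).

(-5, -6)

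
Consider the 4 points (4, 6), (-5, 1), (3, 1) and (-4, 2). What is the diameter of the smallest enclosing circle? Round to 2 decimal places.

10.30

A smallest enclosing disk is always determined by at most three of the input points on its boundary.
The farthest pair is (4, 6)–(-5, 1) with squared distance 106. The circle on this segment as diameter has centre (-0.5, 3.5) and r² = 106/4 = 26.5.
Check (3, 1): distance² to centre = 18.5 ≤ 26.5, so it lies inside.
All remaining points lie in this disk, and no smaller disk contains both endpoints, so this is the minimum enclosing circle.
Diameter = 2r = 2√(26.5) ≈ 10.30.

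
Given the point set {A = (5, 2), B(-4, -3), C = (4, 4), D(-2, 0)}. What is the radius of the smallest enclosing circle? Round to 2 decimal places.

5.32

By Welzl's lemma the MEC is supported by two points (diametrically opposite) or three points (on a circumcircle).
The farthest pair is B–C with squared distance 113. The circle on this segment as diameter has centre (0, 0.5) and r² = 113/4 = 28.25.
Check A: distance² to centre = 27.25 ≤ 28.25, so it lies inside.
All remaining points lie in this disk, and no smaller disk contains both endpoints, so this is the minimum enclosing circle.
r = √(28.25) ≈ 5.32.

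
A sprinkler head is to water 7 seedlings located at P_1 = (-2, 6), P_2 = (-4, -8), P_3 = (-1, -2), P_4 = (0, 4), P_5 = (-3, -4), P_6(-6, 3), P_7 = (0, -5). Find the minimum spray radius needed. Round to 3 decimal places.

7.071

The minimum enclosing circle of a finite set is fixed by two of the points (as a diameter) or three (as a circumcircle).
The farthest pair is P_1–P_2 with squared distance 200. The circle on this segment as diameter has centre (-3, -1) and r² = 200/4 = 50.
Check P_3: distance² to centre = 5 ≤ 50, so it lies inside.
All remaining points lie in this disk, and no smaller disk contains both endpoints, so this is the minimum enclosing circle.
r = √50 ≈ 7.071.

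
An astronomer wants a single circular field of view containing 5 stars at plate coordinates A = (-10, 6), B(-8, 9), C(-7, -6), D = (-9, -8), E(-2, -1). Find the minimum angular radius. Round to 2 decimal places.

By Welzl's lemma the MEC is supported by two points (diametrically opposite) or three points (on a circumcircle).
The farthest pair is B–D with squared distance 290. The circle on this segment as diameter has centre (-8.5, 0.5) and r² = 290/4 = 72.5.
Check A: distance² to centre = 32.5 ≤ 72.5, so it lies inside.
All remaining points lie in this disk, and no smaller disk contains both endpoints, so this is the minimum enclosing circle.
r = √(72.5) ≈ 8.51.

8.51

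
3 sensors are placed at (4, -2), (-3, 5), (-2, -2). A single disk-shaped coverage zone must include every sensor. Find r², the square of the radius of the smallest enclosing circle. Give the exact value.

Call the three points A, B, C in the order given.
Side lengths²: AB² = 98, AC² = 36, BC² = 50.
Since AB² = 98 ≥ 50 + 36 = 86, the angle opposite AB is not acute, so the smallest enclosing circle has AB as diameter.
Centre = midpoint of AB = (0.5, 1.5), r² = 98/4 = 24.5.

24.5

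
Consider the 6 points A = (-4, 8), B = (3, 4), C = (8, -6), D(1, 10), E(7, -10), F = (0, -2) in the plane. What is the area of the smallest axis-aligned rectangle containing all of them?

240

x ranges over [-4, 8], width 12.
y ranges over [-10, 10], height 20.
Area = 12 × 20 = 240.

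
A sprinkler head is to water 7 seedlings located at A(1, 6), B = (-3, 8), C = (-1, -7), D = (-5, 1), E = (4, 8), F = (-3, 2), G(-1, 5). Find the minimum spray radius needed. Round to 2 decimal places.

7.98

A smallest enclosing disk is always determined by at most three of the input points on its boundary.
The minimum enclosing circle is determined by three boundary points: B, C, E.
Their circumcentre is (0.5, 5/6) with r² = 1145/18.
The farthest remaining point D is at distance² 545/18 ≤ 1145/18.
r = √(1145/18) ≈ 7.98.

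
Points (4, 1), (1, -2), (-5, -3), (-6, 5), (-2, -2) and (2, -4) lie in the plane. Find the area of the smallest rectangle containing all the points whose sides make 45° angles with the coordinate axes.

In coordinates u = x + y, v = x − y the rectangle is axis-aligned; the map (x,y)→(u,v) scales areas by 2.
u-values: 5, -1, -8, -1, -4, -2; range = 5 − (-8) = 13.
v-values: 3, 3, -2, -11, 0, 6; range = 6 − (-11) = 17.
Area = (13 × 17) / 2 = 110.5.

110.5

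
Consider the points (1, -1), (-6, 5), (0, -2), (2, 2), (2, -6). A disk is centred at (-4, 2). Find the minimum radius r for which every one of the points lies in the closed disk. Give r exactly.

The required radius is the distance from (-4, 2) to the farthest point.
Squared distances: 34, 13, 32, 36, 100.
Maximum is 100, attained at (2, -6).
r = √100 = 10.

10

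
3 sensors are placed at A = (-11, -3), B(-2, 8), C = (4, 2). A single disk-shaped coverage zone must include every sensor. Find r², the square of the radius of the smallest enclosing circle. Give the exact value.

Side lengths²: AB² = 202, AC² = 250, BC² = 72.
Since AC² = 250 < 202 + 72 = 274, the triangle is acute, so the smallest enclosing circle is the circumcircle.
Circumcentre = (-3.75, 0.25), r² = 63.125.

63.125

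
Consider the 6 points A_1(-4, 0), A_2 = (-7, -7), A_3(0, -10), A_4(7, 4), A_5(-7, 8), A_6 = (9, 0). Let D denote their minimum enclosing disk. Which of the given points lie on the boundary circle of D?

A_3, A_5, A_6

By Welzl's lemma the MEC is supported by two points (diametrically opposite) or three points (on a circumcircle).
The minimum enclosing circle is determined by three boundary points: A_3, A_5, A_6.
Their circumcentre is (-59/58, -1/29) with r² = 337565/3364.
The farthest remaining point A_2 is at distance² 283625/3364 ≤ 337565/3364.
The points at distance exactly r from the centre are A_3, A_5, A_6 — 3 points.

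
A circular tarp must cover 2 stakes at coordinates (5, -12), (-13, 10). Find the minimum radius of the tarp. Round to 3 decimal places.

The smallest circle enclosing two points has them as diameter endpoints.
Centre = midpoint = (-4, -1); r² = |(5, -12)−(-13, 10)|²/4 = 808/4 = 202.
r = √202 ≈ 14.213.

14.213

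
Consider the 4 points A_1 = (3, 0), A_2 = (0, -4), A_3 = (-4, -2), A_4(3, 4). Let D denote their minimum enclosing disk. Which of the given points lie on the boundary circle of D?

A_2, A_3, A_4

A smallest enclosing disk is always determined by at most three of the input points on its boundary.
The minimum enclosing circle is determined by three boundary points: A_2, A_3, A_4.
Their circumcentre is (-7/38, 12/19) with r² = 31025/1444.
The farthest remaining point A_1 is at distance² 15217/1444 ≤ 31025/1444.
The points at distance exactly r from the centre are A_2, A_3, A_4 — 3 points.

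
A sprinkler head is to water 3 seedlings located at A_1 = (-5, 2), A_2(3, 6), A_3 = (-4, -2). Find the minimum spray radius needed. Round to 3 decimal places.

Side lengths²: A_1A_2² = 80, A_1A_3² = 17, A_2A_3² = 113.
Since A_2A_3² = 113 ≥ 80 + 17 = 97, the angle opposite A_2A_3 is not acute, so the smallest enclosing circle has A_2A_3 as diameter.
Centre = midpoint of A_2A_3 = (-0.5, 2), r² = 113/4 = 28.25.
r = √(28.25) ≈ 5.315.

5.315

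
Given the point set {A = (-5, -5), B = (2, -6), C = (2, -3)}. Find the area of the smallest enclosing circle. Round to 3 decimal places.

42.476

Side lengths²: AB² = 50, AC² = 53, BC² = 9.
Since AC² = 53 < 50 + 9 = 59, the triangle is acute, so the smallest enclosing circle is the circumcircle.
Circumcentre = (-19/14, -4.5), r² = 1325/98.
Area = π·r² = π·1325/98 ≈ 42.476.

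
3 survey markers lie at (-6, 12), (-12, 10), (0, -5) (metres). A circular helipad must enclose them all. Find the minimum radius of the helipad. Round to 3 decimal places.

Call the three points A, B, C in the order given.
Side lengths²: AB² = 40, AC² = 325, BC² = 369.
Since BC² = 369 ≥ 325 + 40 = 365, the angle opposite BC is not acute, so the smallest enclosing circle has BC as diameter.
Centre = midpoint of BC = (-6, 2.5), r² = 369/4 = 92.25.
r = √(92.25) ≈ 9.605.

9.605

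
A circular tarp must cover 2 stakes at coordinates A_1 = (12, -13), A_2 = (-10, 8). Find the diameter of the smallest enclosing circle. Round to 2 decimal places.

The smallest circle enclosing two points has them as diameter endpoints.
Centre = midpoint = (1, -2.5); r² = |A_1A_2|²/4 = 925/4 = 231.25.
Diameter = 2r = 2√(231.25) ≈ 30.41.

30.41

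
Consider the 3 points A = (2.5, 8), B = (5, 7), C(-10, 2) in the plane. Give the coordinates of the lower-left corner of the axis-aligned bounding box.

(-10, 2)

x-range [-10, 5], y-range [2, 8].
The lower-left corner is (-10, 2).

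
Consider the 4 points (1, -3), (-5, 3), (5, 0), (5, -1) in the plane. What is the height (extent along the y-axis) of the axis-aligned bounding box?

max y = 3, min y = -3, so height = 6.

6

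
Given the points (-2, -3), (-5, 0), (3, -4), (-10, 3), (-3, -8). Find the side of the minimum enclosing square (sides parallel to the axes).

The bounding box has width 13 and height 11.
An axis-aligned square enclosing the set must have side ≥ max(width, height).
So the minimum side is max(13, 11) = 13.

13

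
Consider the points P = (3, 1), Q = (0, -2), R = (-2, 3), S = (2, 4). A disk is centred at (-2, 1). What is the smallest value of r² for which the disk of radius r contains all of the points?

The required radius is the distance from (-2, 1) to the farthest point.
Squared distances: 25, 13, 4, 25.
Maximum is 25, attained at P.

25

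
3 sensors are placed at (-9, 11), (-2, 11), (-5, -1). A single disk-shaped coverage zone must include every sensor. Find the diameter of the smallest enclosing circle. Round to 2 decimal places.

Call the three points A, B, C in the order given.
Side lengths²: AB² = 49, AC² = 160, BC² = 153.
Since AC² = 160 < 153 + 49 = 202, the triangle is acute, so the smallest enclosing circle is the circumcircle.
Circumcentre = (-5.5, 5.5), r² = 42.5.
Diameter = 2r = 2√(42.5) ≈ 13.04.

13.04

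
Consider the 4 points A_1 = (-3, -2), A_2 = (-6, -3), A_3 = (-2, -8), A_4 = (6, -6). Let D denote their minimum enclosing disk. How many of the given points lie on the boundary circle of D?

By Welzl's lemma the MEC is supported by two points (diametrically opposite) or three points (on a circumcircle).
The farthest pair is A_2–A_4 with squared distance 153. The circle on this segment as diameter has centre (0, -4.5) and r² = 153/4 = 38.25.
Check A_1: distance² to centre = 15.25 ≤ 38.25, so it lies inside.
All remaining points lie in this disk, and no smaller disk contains both endpoints, so this is the minimum enclosing circle.
The points at distance exactly r from the centre are A_2, A_4 — 2 points.

2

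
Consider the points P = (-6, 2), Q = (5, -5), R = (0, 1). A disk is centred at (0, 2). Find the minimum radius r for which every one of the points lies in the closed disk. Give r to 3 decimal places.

8.602

The required radius is the distance from (0, 2) to the farthest point.
Squared distances: 36, 74, 1.
Maximum is 74, attained at Q.
r = √74 ≈ 8.602.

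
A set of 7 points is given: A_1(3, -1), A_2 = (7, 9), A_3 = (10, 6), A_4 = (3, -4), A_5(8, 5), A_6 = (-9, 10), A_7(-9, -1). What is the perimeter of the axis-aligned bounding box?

66

Width = max x − min x = 10 − (-9) = 19.
Height = max y − min y = 10 − (-4) = 14.
Perimeter = 2(19 + 14) = 66.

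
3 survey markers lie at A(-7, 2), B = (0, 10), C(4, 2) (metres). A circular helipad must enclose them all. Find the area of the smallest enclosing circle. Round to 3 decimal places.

110.937

Side lengths²: AB² = 113, AC² = 121, BC² = 80.
Since AC² = 121 < 113 + 80 = 193, the triangle is acute, so the smallest enclosing circle is the circumcircle.
Circumcentre = (-1.5, 4.25), r² = 35.3125.
Area = π·r² = π·35.3125 ≈ 110.937.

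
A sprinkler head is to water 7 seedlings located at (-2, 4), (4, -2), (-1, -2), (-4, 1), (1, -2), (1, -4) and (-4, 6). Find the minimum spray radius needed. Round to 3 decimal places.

The minimum enclosing circle of a finite set is fixed by two of the points (as a diameter) or three (as a circumcircle).
The minimum enclosing circle is determined by three boundary points: (4, -2), (1, -4), (-4, 6).
Their circumcentre is (-0.5, 1.5) with r² = 32.5.
The farthest remaining point (1, -2) is at distance² 14.5 ≤ 32.5.
r = √(32.5) ≈ 5.701.

5.701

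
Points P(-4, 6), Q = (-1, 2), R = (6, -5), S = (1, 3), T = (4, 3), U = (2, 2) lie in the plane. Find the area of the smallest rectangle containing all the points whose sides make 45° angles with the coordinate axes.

63

In coordinates u = x + y, v = x − y the rectangle is axis-aligned; the map (x,y)→(u,v) scales areas by 2.
u-values: 2, 1, 1, 4, 7, 4; range = 7 − 1 = 6.
v-values: -10, -3, 11, -2, 1, 0; range = 11 − (-10) = 21.
Area = (6 × 21) / 2 = 63.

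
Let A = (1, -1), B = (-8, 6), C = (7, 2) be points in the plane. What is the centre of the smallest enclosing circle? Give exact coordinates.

Side lengths²: AB² = 130, AC² = 45, BC² = 241.
Since BC² = 241 ≥ 130 + 45 = 175, the angle opposite BC is not acute, so the smallest enclosing circle has BC as diameter.
Centre = midpoint of BC = (-0.5, 4), r² = 241/4 = 60.25.
Centre = (-0.5, 4).

(-0.5, 4)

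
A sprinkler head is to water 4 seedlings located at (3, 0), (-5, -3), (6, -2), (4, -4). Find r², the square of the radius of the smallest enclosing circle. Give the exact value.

30.5

A smallest enclosing disk is always determined by at most three of the input points on its boundary.
The farthest pair is (-5, -3)–(6, -2) with squared distance 122. The circle on this segment as diameter has centre (0.5, -2.5) and r² = 122/4 = 30.5.
Check (3, 0): distance² to centre = 12.5 ≤ 30.5, so it lies inside.
All remaining points lie in this disk, and no smaller disk contains both endpoints, so this is the minimum enclosing circle.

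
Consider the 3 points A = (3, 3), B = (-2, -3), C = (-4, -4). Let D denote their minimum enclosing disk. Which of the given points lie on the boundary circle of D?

Side lengths²: AB² = 61, AC² = 98, BC² = 5.
Since AC² = 98 ≥ 61 + 5 = 66, the angle opposite AC is not acute, so the smallest enclosing circle has AC as diameter.
Centre = midpoint of AC = (-0.5, -0.5), r² = 98/4 = 24.5.
The points at distance exactly r from the centre are A, C — 2 points.

A, C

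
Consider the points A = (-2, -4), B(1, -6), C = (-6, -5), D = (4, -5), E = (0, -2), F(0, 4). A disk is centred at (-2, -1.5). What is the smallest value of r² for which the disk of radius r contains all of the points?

The required radius is the distance from (-2, -1.5) to the farthest point.
Squared distances: 6.25, 29.25, 28.25, 48.25, 4.25, 34.25.
Maximum is 48.25, attained at D.

48.25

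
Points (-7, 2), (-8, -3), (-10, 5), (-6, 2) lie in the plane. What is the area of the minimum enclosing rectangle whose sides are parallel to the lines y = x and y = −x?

35

In coordinates u = x + y, v = x − y the rectangle is axis-aligned; the map (x,y)→(u,v) scales areas by 2.
u-values: -5, -11, -5, -4; range = -4 − (-11) = 7.
v-values: -9, -5, -15, -8; range = -5 − (-15) = 10.
Area = (7 × 10) / 2 = 35.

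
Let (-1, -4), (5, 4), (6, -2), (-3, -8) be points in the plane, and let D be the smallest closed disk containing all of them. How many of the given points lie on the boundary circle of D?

2

A smallest enclosing disk is always determined by at most three of the input points on its boundary.
The farthest pair is (5, 4)–(-3, -8) with squared distance 208. The circle on this segment as diameter has centre (1, -2) and r² = 208/4 = 52.
Check (-1, -4): distance² to centre = 8 ≤ 52, so it lies inside.
All remaining points lie in this disk, and no smaller disk contains both endpoints, so this is the minimum enclosing circle.
The points at distance exactly r from the centre are (5, 4), (-3, -8) — 2 points.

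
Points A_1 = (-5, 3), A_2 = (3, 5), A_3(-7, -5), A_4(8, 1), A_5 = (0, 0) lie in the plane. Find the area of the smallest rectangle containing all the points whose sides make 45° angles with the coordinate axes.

157.5

In coordinates u = x + y, v = x − y the rectangle is axis-aligned; the map (x,y)→(u,v) scales areas by 2.
u-values: -2, 8, -12, 9, 0; range = 9 − (-12) = 21.
v-values: -8, -2, -2, 7, 0; range = 7 − (-8) = 15.
Area = (21 × 15) / 2 = 157.5.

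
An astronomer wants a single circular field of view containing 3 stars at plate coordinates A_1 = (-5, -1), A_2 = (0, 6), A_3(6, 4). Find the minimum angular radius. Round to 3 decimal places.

6.042

Side lengths²: A_1A_2² = 74, A_1A_3² = 146, A_2A_3² = 40.
Since A_1A_3² = 146 ≥ 74 + 40 = 114, the angle opposite A_1A_3 is not acute, so the smallest enclosing circle has A_1A_3 as diameter.
Centre = midpoint of A_1A_3 = (0.5, 1.5), r² = 146/4 = 36.5.
r = √(36.5) ≈ 6.042.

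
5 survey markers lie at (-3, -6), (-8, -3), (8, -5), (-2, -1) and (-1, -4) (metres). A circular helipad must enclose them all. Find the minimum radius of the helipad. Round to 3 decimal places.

By Welzl's lemma the MEC is supported by two points (diametrically opposite) or three points (on a circumcircle).
The farthest pair is (-8, -3)–(8, -5) with squared distance 260. The circle on this segment as diameter has centre (0, -4) and r² = 260/4 = 65.
Check (-3, -6): distance² to centre = 13 ≤ 65, so it lies inside.
All remaining points lie in this disk, and no smaller disk contains both endpoints, so this is the minimum enclosing circle.
r = √65 ≈ 8.062.

8.062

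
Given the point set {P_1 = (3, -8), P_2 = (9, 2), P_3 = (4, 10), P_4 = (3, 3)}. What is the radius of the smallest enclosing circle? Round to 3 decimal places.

A smallest enclosing disk is always determined by at most three of the input points on its boundary.
The farthest pair is P_1–P_3 with squared distance 325. The circle on this segment as diameter has centre (3.5, 1) and r² = 325/4 = 81.25.
Check P_2: distance² to centre = 31.25 ≤ 81.25, so it lies inside.
All remaining points lie in this disk, and no smaller disk contains both endpoints, so this is the minimum enclosing circle.
r = √(81.25) ≈ 9.014.

9.014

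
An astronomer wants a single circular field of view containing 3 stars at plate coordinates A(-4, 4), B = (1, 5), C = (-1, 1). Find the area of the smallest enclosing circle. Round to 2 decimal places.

22.69

Side lengths²: AB² = 26, AC² = 18, BC² = 20.
Since AB² = 26 < 20 + 18 = 38, the triangle is acute, so the smallest enclosing circle is the circumcircle.
Circumcentre = (-4/3, 11/3), r² = 65/9.
Area = π·r² = π·65/9 ≈ 22.69.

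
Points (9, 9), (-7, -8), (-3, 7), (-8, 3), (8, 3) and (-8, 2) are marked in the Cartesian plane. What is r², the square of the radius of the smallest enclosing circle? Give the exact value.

136.25

By Welzl's lemma the MEC is supported by two points (diametrically opposite) or three points (on a circumcircle).
The farthest pair is (9, 9)–(-7, -8) with squared distance 545. The circle on this segment as diameter has centre (1, 0.5) and r² = 545/4 = 136.25.
Check (-3, 7): distance² to centre = 58.25 ≤ 136.25, so it lies inside.
All remaining points lie in this disk, and no smaller disk contains both endpoints, so this is the minimum enclosing circle.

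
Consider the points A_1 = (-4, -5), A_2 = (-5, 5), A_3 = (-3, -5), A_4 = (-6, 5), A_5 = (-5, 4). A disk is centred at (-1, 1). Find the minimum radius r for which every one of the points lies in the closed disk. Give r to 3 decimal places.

6.708

The required radius is the distance from (-1, 1) to the farthest point.
Squared distances: 45, 32, 40, 41, 25.
Maximum is 45, attained at A_1.
r = √45 ≈ 6.708.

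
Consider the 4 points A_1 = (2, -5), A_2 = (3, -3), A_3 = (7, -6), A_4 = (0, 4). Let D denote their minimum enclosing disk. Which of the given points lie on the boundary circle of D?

A_3, A_4

A smallest enclosing disk is always determined by at most three of the input points on its boundary.
The farthest pair is A_3–A_4 with squared distance 149. The circle on this segment as diameter has centre (3.5, -1) and r² = 149/4 = 37.25.
Check A_1: distance² to centre = 18.25 ≤ 37.25, so it lies inside.
All remaining points lie in this disk, and no smaller disk contains both endpoints, so this is the minimum enclosing circle.
The points at distance exactly r from the centre are A_3, A_4 — 2 points.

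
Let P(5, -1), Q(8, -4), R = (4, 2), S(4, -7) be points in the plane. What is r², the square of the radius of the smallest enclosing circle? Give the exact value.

20.25

The minimum enclosing circle of a finite set is fixed by two of the points (as a diameter) or three (as a circumcircle).
The farthest pair is R–S with squared distance 81. The circle on this segment as diameter has centre (4, -2.5) and r² = 81/4 = 20.25.
Check P: distance² to centre = 3.25 ≤ 20.25, so it lies inside.
All remaining points lie in this disk, and no smaller disk contains both endpoints, so this is the minimum enclosing circle.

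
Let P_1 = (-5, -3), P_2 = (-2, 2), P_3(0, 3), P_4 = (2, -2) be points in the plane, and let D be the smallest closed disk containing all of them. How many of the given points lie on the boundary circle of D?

A smallest enclosing disk is always determined by at most three of the input points on its boundary.
The minimum enclosing circle is determined by three boundary points: P_1, P_3, P_4.
Their circumcentre is (-131/74, -45/74) with r² = 44225/2738.
The farthest remaining point P_2 is at distance² 18769/2738 ≤ 44225/2738.
The points at distance exactly r from the centre are P_1, P_3, P_4 — 3 points.

3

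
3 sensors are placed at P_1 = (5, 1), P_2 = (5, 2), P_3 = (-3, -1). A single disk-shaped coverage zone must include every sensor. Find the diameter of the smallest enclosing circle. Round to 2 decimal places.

8.54

Side lengths²: P_1P_2² = 1, P_1P_3² = 68, P_2P_3² = 73.
Since P_2P_3² = 73 ≥ 68 + 1 = 69, the angle opposite P_2P_3 is not acute, so the smallest enclosing circle has P_2P_3 as diameter.
Centre = midpoint of P_2P_3 = (1, 0.5), r² = 73/4 = 18.25.
Diameter = 2r = 2√(18.25) ≈ 8.54.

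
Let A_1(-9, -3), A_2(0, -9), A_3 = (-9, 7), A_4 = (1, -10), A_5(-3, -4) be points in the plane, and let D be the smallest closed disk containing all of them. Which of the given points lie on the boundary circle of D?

A smallest enclosing disk is always determined by at most three of the input points on its boundary.
The farthest pair is A_3–A_4 with squared distance 389. The circle on this segment as diameter has centre (-4, -1.5) and r² = 389/4 = 97.25.
Check A_1: distance² to centre = 27.25 ≤ 97.25, so it lies inside.
All remaining points lie in this disk, and no smaller disk contains both endpoints, so this is the minimum enclosing circle.
The points at distance exactly r from the centre are A_3, A_4 — 2 points.

A_3, A_4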